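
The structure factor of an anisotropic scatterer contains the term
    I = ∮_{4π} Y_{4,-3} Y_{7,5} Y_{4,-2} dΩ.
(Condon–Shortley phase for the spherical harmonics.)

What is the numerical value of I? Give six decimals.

L=15 odd ⇒ parity kills the (l;000) factor ⇒ I = 0

0.000000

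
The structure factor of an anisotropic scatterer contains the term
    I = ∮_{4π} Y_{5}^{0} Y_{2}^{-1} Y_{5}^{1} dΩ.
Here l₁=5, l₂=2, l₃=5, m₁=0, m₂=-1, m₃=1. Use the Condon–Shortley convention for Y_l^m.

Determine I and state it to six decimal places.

-0.036166

Rules hold: Σm=0, L=12 even, 3≤5≤7.
N = 11·5·11 = 605
Δ = 2!·8!·2!/13! = 1/38610
Racah Σ t=0..2: t=0:+1/2880 t=1:−1/576 t=2:+1/2880 = -1/960
⇒ 3j(5 2 5; 0 0 0)² = 10/429, sgn +1
Racah Σ t=0..1: t=0:+1/1440 t=1:−1/1152 = -1/5760
⇒ 3j(5 2 5; 0 -1 1)² = 1/858, sgn -1
4πI² = N·(3j₀)²·(3jₘ)² = 25/1521
I = -1·√(0.0164366/4π) = -0.03616600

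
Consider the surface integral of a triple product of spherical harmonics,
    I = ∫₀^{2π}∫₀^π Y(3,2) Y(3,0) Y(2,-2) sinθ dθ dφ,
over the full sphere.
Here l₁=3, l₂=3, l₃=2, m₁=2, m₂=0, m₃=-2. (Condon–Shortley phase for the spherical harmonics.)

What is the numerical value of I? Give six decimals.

m-sum 0 ✓  L=8 even ✓  0≤2≤6 ✓
Π(2lᵢ+1) = 7×7×5 = 245
triangle coeff Δ(3,3,2) = 1/3780
Σ_t [1,3]: t=1:−1/24 t=2:+1/4 t=3:−1/24 = 1/6
(3j)²=4/105 [(3 3 2; 0 0 0)], sign=+1
Σ_t [1,1]: t=1:−1/24 = -1/24
(3j)²=1/21 [(3 3 2; 2 0 -2)], sign=-1
⇒ 4πI² = 4/9
I = (-1)√(4/9/(4π)) = -0.18806319

-0.188063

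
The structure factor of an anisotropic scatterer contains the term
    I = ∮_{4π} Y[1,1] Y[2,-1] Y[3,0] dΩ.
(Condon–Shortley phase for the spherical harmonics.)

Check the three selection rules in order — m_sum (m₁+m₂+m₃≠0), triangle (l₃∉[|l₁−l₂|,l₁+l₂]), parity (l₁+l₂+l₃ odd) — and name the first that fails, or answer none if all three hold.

m₁+m₂+m₃ = 1 − 1 + 0 = 0  ✓
triangle: |1−2|=1 ≤ l₃=3 ≤ 1+2=3  ✓
parity: l₁+l₂+l₃ = 6 is even  ✓

none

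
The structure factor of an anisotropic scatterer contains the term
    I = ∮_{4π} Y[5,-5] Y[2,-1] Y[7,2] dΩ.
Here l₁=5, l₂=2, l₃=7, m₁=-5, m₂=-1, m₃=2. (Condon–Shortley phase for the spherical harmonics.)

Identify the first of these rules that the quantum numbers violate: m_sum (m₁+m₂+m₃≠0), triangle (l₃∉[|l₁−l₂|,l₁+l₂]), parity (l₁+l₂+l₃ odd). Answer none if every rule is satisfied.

m_sum

m₁+m₂+m₃ = -5 − 1 + 2 = -4  ✗
triangle: |5−2|=3 ≤ l₃=7 ≤ 5+2=7
parity: l₁+l₂+l₃ = 14 is even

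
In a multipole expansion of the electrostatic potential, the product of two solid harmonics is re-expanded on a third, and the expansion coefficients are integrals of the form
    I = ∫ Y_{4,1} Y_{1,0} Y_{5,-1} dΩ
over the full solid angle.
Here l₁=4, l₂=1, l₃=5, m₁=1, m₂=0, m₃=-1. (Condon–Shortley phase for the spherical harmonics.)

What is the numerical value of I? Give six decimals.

m-sum 0 ✓  L=10 even ✓  3≤5≤5 ✓
Π(2lᵢ+1) = 9×3×11 = 297
triangle coeff Δ(4,1,5) = 1/495
Σ_t [0,0]: t=0:+1/576 = 1/576
(3j)²=5/99 [(4 1 5; 0 0 0)], sign=-1
Σ_t [0,0]: t=0:+1/720 = 1/720
(3j)²=8/165 [(4 1 5; 1 0 -1)], sign=+1
⇒ 4πI² = 8/11
I = (-1)√(8/11/(4π)) = -0.24057125

-0.240571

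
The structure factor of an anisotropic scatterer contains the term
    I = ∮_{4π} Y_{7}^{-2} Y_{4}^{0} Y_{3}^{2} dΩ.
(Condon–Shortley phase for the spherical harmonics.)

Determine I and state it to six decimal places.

0.169123

Rules hold: Σm=0, L=14 even, 3≤3≤11.
N = 15·9·7 = 945
Δ = 8!·6!·0!/15! = 1/45045
Racah Σ t=4..4: t=4:+1/20736 = 1/20736
⇒ 3j(7 4 3; 0 0 0)² = 35/1287, sgn -1
Racah Σ t=4..4: t=4:+1/69120 = 1/69120
⇒ 3j(7 4 3; -2 0 2)² = 2/143, sgn -1
4πI² = N·(3j₀)²·(3jₘ)² = 7350/20449
I = +1·√(0.359431/4π) = 0.16912301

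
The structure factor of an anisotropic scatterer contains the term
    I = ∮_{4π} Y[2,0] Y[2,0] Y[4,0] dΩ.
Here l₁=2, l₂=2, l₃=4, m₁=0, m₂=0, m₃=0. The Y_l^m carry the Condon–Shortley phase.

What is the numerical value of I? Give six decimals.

0.241796

Rules hold: Σm=0, L=8 even, 0≤4≤4.
N = 5·5·9 = 225
Δ = 0!·4!·4!/9! = 1/630
Racah Σ t=0..0: t=0:+1/16 = 1/16
⇒ 3j(2 2 4; 0 0 0)² = 2/35, sgn +1
(m-triple is (0,0,0) — same symbol as above.)
4πI² = N·(3j₀)²·(3jₘ)² = 36/49
I = +1·√(0.734694/4π) = 0.24179554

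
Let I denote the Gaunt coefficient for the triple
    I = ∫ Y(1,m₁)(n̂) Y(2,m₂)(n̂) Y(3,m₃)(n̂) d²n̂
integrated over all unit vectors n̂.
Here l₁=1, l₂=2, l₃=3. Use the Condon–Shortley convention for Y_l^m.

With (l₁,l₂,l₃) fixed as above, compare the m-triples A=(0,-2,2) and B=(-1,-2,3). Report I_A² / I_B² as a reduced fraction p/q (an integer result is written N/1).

l's match ⇒ only the (l;m) 3-j factors differ between A and B.
A: triangle coeff Δ(1,2,3) = 1/105; Σ_t [0,0]: t=0:+1/24 = 1/24; (3j)²=1/21 [(1 2 3; 0 -2 2)], sign=-1
B: triangle coeff Δ(1,2,3) = 1/105; Σ_t [0,0]: t=0:+1/48 = 1/48; (3j)²=1/7 [(1 2 3; -1 -2 3)], sign=+1
I_A²/I_B² = (1/21)/(1/7) = 1/3

1/3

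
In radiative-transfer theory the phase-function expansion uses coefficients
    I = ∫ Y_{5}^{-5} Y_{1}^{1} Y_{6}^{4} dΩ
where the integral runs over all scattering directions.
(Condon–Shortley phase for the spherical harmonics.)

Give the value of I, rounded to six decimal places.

0.040859

Rules hold: Σm=0, L=12 even, 4≤6≤6.
N = 11·3·13 = 429
Δ = 0!·10!·2!/13! = 1/858
Racah Σ t=0..0: t=0:+1/14400 = 1/14400
⇒ 3j(5 1 6; 0 0 0)² = 6/143, sgn +1
Racah Σ t=0..0: t=0:+1/7257600 = 1/7257600
⇒ 3j(5 1 6; -5 1 4)² = 1/858, sgn +1
4πI² = N·(3j₀)²·(3jₘ)² = 3/143
I = +1·√(0.020979/4π) = 0.04085899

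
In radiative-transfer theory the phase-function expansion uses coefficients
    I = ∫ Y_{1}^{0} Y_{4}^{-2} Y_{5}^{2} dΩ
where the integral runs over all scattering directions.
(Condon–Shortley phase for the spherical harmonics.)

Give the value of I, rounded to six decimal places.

Checks pass: Σm=0; 10 even; l₃=5∈[3,5].
(2·1+1)(2·4+1)(2·5+1) = 297
Δ: 0! 2! 8! / 11! → 1/495
sum: t=0:+1/576 = 1/576
3j²(1 4 5; 0 0 0) = Δ·Π!·Σ² = 5/99  (sign -1)
sum: t=0:+1/1440 = 1/1440
3j²(1 4 5; 0 -2 2) = Δ·Π!·Σ² = 7/165  (sign -1)
combine: 4πI² = 297·5/99·7/165 = 7/11
take √, sign +1: I = 0.22503380

0.225034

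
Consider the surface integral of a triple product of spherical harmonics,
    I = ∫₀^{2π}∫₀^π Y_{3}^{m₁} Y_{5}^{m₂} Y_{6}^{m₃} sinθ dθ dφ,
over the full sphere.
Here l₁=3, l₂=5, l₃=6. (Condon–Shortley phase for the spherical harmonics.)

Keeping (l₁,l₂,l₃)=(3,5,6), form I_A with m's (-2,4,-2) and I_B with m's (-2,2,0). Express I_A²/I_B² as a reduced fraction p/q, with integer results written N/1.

Same 3,5,6: normalisation and zero-m 3j drop out of the ratio.
A: Δ: 2! 4! 8! / 15! → 1/675675; sum: t=1:−1/967680 t=2:+1/60480 = 1/64512; 3j²(3 5 6; -2 4 -2) = Δ·Π!·Σ² = 15/1001  (sign +1)
B: Δ: 2! 4! 8! / 15! → 1/675675; sum: t=1:−1/34560 t=2:+1/8640 = 1/11520; 3j²(3 5 6; -2 2 0) = Δ·Π!·Σ² = 3/143  (sign +1)
I_A²/I_B² = (15/1001)/(3/143) = 5/7

5/7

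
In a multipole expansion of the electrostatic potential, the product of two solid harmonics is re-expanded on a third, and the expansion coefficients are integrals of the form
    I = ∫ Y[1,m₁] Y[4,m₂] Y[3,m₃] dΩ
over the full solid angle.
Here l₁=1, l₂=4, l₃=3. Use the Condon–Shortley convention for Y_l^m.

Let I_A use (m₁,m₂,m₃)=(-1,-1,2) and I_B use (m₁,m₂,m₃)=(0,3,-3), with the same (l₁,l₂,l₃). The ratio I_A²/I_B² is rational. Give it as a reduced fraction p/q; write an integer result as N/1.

3/7

l's match ⇒ only the (l;m) 3-j factors differ between A and B.
A: triangle coeff Δ(1,4,3) = 1/252; Σ_t [2,2]: t=2:+1/240 = 1/240; (3j)²=1/84 [(1 4 3; -1 -1 2)], sign=-1
B: triangle coeff Δ(1,4,3) = 1/252; Σ_t [1,1]: t=1:−1/720 = -1/720; (3j)²=1/36 [(1 4 3; 0 3 -3)], sign=-1
I_A²/I_B² = (1/84)/(1/36) = 3/7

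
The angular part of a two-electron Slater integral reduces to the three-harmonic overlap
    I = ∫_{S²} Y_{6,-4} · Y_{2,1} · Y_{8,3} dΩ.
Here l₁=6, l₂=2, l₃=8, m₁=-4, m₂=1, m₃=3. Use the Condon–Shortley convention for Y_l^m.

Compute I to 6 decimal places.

-0.089004

m-sum 0 ✓  L=16 even ✓  4≤8≤8 ✓
Π(2lᵢ+1) = 13×5×17 = 1105
triangle coeff Δ(6,2,8) = 1/30940
Σ_t [0,0]: t=0:+1/2073600 = 1/2073600
(3j)²=28/1105 [(6 2 8; 0 0 0)], sign=+1
Σ_t [0,0]: t=0:+1/43545600 = 1/43545600
(3j)²=11/3094 [(6 2 8; -4 1 3)], sign=-1
⇒ 4πI² = 22/221
I = (-1)√(22/221/(4π)) = -0.08900415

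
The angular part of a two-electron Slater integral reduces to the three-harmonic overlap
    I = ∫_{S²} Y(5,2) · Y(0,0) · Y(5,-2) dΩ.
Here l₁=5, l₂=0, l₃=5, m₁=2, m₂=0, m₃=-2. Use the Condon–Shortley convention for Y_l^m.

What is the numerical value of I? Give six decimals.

Checks pass: Σm=0; 10 even; l₃=5∈[5,5].
(2·5+1)(2·0+1)(2·5+1) = 121
Δ: 0! 10! 0! / 11! → 1/11
sum: t=0:+1/14400 = 1/14400
3j²(5 0 5; 0 0 0) = Δ·Π!·Σ² = 1/11  (sign -1)
sum: t=0:+1/30240 = 1/30240
3j²(5 0 5; 2 0 -2) = Δ·Π!·Σ² = 1/11  (sign -1)
combine: 4πI² = 121·1/11·1/11 = 1/1
take √, sign +1: I = 0.28209479

0.282095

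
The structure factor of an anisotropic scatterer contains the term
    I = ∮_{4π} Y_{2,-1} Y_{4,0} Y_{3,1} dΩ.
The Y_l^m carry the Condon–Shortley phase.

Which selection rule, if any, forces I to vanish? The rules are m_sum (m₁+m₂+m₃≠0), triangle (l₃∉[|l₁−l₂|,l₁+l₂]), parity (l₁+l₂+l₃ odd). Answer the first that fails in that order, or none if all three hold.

azimuthal sum: -1 + 0 + 1 = 0  ✓
2 ≤ 3 ≤ 6 (triangle on l)  ✓
L = 2 + 4 + 3 = 9 (odd)  ✗

parity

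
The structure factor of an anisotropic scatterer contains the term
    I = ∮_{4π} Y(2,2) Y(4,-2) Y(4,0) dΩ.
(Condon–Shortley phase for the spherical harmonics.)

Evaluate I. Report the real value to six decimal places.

Checks pass: Σm=0; 10 even; l₃=4∈[2,6].
(2·2+1)(2·4+1)(2·4+1) = 405
Δ: 2! 2! 6! / 11! → 1/13860
sum: t=0:+1/192 t=1:−1/36 t=2:+1/192 = -5/288
3j²(2 4 4; 0 0 0) = Δ·Π!·Σ² = 20/693  (sign -1)
sum: t=0:+1/192 = 1/192
3j²(2 4 4; 2 -2 0) = Δ·Π!·Σ² = 3/77  (sign +1)
combine: 4πI² = 405·20/693·3/77 = 2700/5929
take √, sign -1: I = -0.19036462

-0.190365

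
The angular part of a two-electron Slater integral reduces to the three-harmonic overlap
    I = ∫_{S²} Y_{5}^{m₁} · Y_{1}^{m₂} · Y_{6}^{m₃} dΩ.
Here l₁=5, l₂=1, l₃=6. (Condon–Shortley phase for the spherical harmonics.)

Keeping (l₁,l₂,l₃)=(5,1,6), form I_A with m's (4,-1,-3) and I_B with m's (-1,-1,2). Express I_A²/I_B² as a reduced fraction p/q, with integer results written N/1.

Shared (l₁,l₂,l₃)=(5,1,6): N and (l;000)² cancel in I_A²/I_B².
A: Δ = 0!·10!·2!/13! = 1/858; Racah Σ t=0..0: t=0:+1/725760 = 1/725760; ⇒ 3j(5 1 6; 4 -1 -3)² = 1/286, sgn -1
B: Δ = 0!·10!·2!/13! = 1/858; Racah Σ t=0..0: t=0:+1/34560 = 1/34560; ⇒ 3j(5 1 6; -1 -1 2)² = 14/429, sgn +1
I_A²/I_B² = (1/286)/(14/429) = 3/28

3/28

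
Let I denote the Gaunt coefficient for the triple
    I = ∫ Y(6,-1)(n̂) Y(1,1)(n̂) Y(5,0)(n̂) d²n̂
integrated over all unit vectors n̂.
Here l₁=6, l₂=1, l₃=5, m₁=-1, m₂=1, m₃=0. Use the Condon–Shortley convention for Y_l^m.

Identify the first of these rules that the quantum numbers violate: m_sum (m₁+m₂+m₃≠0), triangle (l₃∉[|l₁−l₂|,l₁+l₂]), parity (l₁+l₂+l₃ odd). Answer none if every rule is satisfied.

none

m₁+m₂+m₃ = -1 + 1 + 0 = 0  ✓
triangle: |6−1|=5 ≤ l₃=5 ≤ 6+1=7  ✓
parity: l₁+l₂+l₃ = 12 is even  ✓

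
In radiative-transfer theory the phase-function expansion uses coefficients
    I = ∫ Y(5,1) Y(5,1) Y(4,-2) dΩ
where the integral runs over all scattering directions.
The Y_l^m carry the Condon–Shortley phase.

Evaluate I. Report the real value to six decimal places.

Checks pass: Σm=0; 14 even; l₃=4∈[0,10].
(2·5+1)(2·5+1)(2·4+1) = 1089
Δ: 6! 4! 4! / 15! → 1/3153150
sum: t=1:−1/69120 t=2:+1/1728 t=3:−1/576 t=4:+1/1728 t=5:−1/69120 = -7/11520
3j²(5 5 4; 0 0 0) = Δ·Π!·Σ² = 2/143  (sign -1)
sum: t=2:+1/4608 t=3:−1/1296 t=4:+1/4608 = -7/20736
3j²(5 5 4; 1 1 -2) = Δ·Π!·Σ² = 20/1287  (sign -1)
combine: 4πI² = 1089·2/143·20/1287 = 40/169
take √, sign +1: I = 0.13724032

0.137240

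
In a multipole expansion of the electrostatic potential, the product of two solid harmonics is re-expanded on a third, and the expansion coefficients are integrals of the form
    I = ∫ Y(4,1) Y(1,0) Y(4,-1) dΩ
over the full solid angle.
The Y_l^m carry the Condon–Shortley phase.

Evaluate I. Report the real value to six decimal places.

0.000000

L=9 odd ⇒ parity kills the (l;000) factor ⇒ I = 0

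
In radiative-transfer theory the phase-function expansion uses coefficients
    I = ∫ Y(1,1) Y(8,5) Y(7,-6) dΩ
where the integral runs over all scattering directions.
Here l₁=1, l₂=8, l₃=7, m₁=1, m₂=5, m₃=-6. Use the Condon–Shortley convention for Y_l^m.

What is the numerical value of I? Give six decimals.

-0.052996

Rules hold: Σm=0, L=16 even, 7≤7≤9.
N = 3·17·15 = 765
Δ = 2!·0!·14!/17! = 1/2040
Racah Σ t=1..1: t=1:−1/25401600 = -1/25401600
⇒ 3j(1 8 7; 0 0 0)² = 8/255, sgn +1
Racah Σ t=0..0: t=0:+1/12454041600 = 1/12454041600
⇒ 3j(1 8 7; 1 5 -6)² = 1/680, sgn -1
4πI² = N·(3j₀)²·(3jₘ)² = 3/85
I = -1·√(0.0352941/4π) = -0.05299638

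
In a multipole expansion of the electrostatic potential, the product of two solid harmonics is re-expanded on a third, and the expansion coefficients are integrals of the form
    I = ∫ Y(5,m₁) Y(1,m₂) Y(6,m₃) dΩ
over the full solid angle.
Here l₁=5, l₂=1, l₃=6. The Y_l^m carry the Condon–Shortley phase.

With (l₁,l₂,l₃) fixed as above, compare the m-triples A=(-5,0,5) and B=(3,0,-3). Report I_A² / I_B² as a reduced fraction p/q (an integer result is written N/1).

11/27

l's match ⇒ only the (l;m) 3-j factors differ between A and B.
A: triangle coeff Δ(5,1,6) = 1/858; Σ_t [0,0]: t=0:+1/3628800 = 1/3628800; (3j)²=1/78 [(5 1 6; -5 0 5)], sign=-1
B: triangle coeff Δ(5,1,6) = 1/858; Σ_t [0,0]: t=0:+1/80640 = 1/80640; (3j)²=9/286 [(5 1 6; 3 0 -3)], sign=-1
I_A²/I_B² = (1/78)/(9/286) = 11/27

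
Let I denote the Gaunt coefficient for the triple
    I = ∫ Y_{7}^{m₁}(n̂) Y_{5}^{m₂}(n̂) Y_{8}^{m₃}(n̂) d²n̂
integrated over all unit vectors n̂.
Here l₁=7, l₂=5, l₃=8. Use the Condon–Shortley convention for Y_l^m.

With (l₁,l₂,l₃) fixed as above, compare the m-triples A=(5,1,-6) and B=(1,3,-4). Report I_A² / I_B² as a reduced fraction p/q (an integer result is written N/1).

143/108

Shared (l₁,l₂,l₃)=(7,5,8): N and (l;000)² cancel in I_A²/I_B².
A: Δ = 4!·10!·6!/21! = 1/814773960; Racah Σ t=0..2: t=0:+1/1393459200 t=1:−1/261273600 t=2:+1/696729600 = -1/597196800; ⇒ 3j(7 5 8; 5 1 -6)² = 77/7752, sgn -1
B: Δ = 4!·10!·6!/21! = 1/814773960; Racah Σ t=2..4: t=2:+1/49766400 t=3:−1/21772800 t=4:+1/92897280 = -1/66355200; ⇒ 3j(7 5 8; 1 3 -4)² = 63/8398, sgn -1
I_A²/I_B² = (77/7752)/(63/8398) = 143/108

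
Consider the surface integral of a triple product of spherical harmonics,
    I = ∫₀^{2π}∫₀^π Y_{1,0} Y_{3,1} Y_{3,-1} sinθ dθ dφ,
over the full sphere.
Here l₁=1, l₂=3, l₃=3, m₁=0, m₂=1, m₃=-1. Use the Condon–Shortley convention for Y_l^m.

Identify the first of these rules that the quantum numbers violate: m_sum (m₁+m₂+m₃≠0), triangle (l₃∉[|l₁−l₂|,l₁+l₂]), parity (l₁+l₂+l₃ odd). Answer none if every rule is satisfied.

Σmᵢ = 0  ✓
l₃∈[|l₁−l₂|,l₁+l₂]=[2,4], have l₃=3  ✓
Σlᵢ = 7 ⇒ odd  ✗

parity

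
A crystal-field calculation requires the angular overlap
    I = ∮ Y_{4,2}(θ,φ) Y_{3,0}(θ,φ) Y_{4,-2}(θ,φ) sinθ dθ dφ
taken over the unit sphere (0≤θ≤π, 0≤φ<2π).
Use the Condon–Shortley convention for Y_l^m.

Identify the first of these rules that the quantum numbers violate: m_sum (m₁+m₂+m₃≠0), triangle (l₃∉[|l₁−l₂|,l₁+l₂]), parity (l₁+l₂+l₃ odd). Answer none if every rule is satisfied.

parity

Σmᵢ = 0  ✓
l₃∈[|l₁−l₂|,l₁+l₂]=[1,7], have l₃=4  ✓
Σlᵢ = 11 ⇒ odd  ✗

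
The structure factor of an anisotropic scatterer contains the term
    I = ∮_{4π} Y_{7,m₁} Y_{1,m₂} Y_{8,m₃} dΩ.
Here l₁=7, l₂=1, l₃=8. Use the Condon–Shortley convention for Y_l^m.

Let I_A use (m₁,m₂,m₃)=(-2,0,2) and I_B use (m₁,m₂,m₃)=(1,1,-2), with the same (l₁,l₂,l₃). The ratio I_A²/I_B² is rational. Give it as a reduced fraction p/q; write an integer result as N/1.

Same 7,1,8: normalisation and zero-m 3j drop out of the ratio.
A: Δ: 0! 14! 2! / 17! → 1/2040; sum: t=0:+1/43545600 = 1/43545600; 3j²(7 1 8; -2 0 2) = Δ·Π!·Σ² = 1/34  (sign +1)
B: Δ: 0! 14! 2! / 17! → 1/2040; sum: t=0:+1/58060800 = 1/58060800; 3j²(7 1 8; 1 1 -2) = Δ·Π!·Σ² = 3/136  (sign +1)
I_A²/I_B² = (1/34)/(3/136) = 4/3

4/3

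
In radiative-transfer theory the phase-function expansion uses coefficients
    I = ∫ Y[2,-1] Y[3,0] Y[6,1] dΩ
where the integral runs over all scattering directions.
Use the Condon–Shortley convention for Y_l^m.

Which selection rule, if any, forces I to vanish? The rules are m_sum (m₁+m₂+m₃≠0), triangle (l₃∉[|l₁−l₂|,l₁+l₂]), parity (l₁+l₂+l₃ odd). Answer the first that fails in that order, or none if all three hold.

Σmᵢ = 0  ✓
l₃∈[|l₁−l₂|,l₁+l₂]=[1,5], have l₃=6  ✗
Σlᵢ = 11 ⇒ odd

triangle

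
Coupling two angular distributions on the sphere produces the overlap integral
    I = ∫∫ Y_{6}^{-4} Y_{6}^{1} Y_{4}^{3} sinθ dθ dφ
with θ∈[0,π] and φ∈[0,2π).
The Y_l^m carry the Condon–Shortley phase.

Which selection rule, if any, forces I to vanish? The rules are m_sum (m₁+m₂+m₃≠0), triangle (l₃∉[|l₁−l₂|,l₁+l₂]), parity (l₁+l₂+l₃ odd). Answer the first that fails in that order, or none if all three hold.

none

Σmᵢ = 0  ✓
l₃∈[|l₁−l₂|,l₁+l₂]=[0,12], have l₃=4  ✓
Σlᵢ = 16 ⇒ even  ✓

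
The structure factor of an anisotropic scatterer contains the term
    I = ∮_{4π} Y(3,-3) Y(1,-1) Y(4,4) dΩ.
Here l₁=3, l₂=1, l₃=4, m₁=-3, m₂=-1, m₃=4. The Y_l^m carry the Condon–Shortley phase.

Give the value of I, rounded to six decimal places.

m-sum 0 ✓  L=8 even ✓  2≤4≤4 ✓
Π(2lᵢ+1) = 7×3×9 = 189
triangle coeff Δ(3,1,4) = 1/252
Σ_t [0,0]: t=0:+1/36 = 1/36
(3j)²=4/63 [(3 1 4; 0 0 0)], sign=+1
Σ_t [0,0]: t=0:+1/1440 = 1/1440
(3j)²=1/9 [(3 1 4; -3 -1 4)], sign=+1
⇒ 4πI² = 4/3
I = (+1)√(4/3/(4π)) = 0.32573501

0.325735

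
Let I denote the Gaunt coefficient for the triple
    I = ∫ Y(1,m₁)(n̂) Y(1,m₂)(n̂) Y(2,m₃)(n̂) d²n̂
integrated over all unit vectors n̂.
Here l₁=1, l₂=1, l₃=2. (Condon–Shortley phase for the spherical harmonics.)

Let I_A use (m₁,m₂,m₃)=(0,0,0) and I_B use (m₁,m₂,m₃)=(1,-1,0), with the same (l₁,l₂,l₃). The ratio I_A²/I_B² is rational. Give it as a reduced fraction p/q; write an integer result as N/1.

Shared (l₁,l₂,l₃)=(1,1,2): N and (l;000)² cancel in I_A²/I_B².
A: Δ = 0!·2!·2!/5! = 1/30; Racah Σ t=0..0: t=0:+1/1 = 1/1; ⇒ 3j(1 1 2; 0 0 0)² = 2/15, sgn +1
B: Δ = 0!·2!·2!/5! = 1/30; Racah Σ t=0..0: t=0:+1/4 = 1/4; ⇒ 3j(1 1 2; 1 -1 0)² = 1/30, sgn +1
I_A²/I_B² = (2/15)/(1/30) = 4/1

4/1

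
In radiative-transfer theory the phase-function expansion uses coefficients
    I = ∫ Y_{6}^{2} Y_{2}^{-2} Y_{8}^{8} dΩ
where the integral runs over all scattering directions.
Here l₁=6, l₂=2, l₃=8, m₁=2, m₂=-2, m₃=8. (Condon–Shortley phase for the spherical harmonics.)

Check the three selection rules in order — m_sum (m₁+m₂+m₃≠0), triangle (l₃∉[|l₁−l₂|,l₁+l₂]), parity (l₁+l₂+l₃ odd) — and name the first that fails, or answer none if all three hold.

Σmᵢ = 8  ✗
l₃∈[|l₁−l₂|,l₁+l₂]=[4,8], have l₃=8
Σlᵢ = 16 ⇒ even

m_sum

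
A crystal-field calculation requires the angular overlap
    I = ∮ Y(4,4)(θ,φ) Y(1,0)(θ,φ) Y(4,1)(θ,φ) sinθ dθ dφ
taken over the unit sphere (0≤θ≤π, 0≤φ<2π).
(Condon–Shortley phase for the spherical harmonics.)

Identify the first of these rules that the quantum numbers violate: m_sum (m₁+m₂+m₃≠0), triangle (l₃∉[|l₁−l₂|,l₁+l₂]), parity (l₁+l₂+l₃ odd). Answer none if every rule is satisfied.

m_sum

azimuthal sum: 4 + 0 + 1 = 5  ✗
3 ≤ 4 ≤ 5 (triangle on l)
L = 4 + 1 + 4 = 9 (odd)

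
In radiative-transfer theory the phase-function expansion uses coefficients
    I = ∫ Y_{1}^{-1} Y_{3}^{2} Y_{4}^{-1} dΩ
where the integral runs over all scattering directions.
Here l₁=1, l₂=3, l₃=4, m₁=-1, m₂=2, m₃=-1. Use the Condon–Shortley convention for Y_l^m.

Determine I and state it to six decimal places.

m-sum 0 ✓  L=8 even ✓  2≤4≤4 ✓
Π(2lᵢ+1) = 3×7×9 = 189
triangle coeff Δ(1,3,4) = 1/252
Σ_t [0,0]: t=0:+1/36 = 1/36
(3j)²=4/63 [(1 3 4; 0 0 0)], sign=+1
Σ_t [0,0]: t=0:+1/240 = 1/240
(3j)²=1/84 [(1 3 4; -1 2 -1)], sign=-1
⇒ 4πI² = 1/7
I = (-1)√(1/7/(4π)) = -0.10662181

-0.106622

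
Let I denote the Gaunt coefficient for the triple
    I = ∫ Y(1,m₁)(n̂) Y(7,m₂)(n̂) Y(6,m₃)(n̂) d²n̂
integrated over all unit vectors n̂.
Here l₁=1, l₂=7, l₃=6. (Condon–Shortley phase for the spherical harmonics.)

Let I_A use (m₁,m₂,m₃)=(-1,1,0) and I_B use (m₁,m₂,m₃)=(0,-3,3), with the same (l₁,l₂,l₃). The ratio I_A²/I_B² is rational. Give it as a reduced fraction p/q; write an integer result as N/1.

Same 1,7,6: normalisation and zero-m 3j drop out of the ratio.
A: Δ: 2! 0! 12! / 15! → 1/1365; sum: t=2:+1/1036800 = 1/1036800; 3j²(1 7 6; -1 1 0) = Δ·Π!·Σ² = 4/195  (sign +1)
B: Δ: 2! 0! 12! / 15! → 1/1365; sum: t=1:−1/2177280 = -1/2177280; 3j²(1 7 6; 0 -3 3) = Δ·Π!·Σ² = 8/273  (sign +1)
I_A²/I_B² = (4/195)/(8/273) = 7/10

7/10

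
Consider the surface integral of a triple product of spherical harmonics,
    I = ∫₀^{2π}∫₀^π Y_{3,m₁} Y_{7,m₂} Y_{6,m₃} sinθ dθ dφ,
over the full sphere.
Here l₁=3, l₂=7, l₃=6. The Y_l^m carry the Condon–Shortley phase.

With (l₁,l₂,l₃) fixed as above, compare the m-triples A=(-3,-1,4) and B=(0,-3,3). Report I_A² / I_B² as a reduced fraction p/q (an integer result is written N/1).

225/2

l's match ⇒ only the (l;m) 3-j factors differ between A and B.
A: triangle coeff Δ(3,7,6) = 1/2042040; Σ_t [4,4]: t=4:+1/3870720 = 1/3870720; (3j)²=675/136136 [(3 7 6; -3 -1 4)], sign=+1
B: triangle coeff Δ(3,7,6) = 1/2042040; Σ_t [1,3]: t=1:−1/362880 t=2:+1/322560 t=3:−1/4354560 = 1/8709120; (3j)²=3/68068 [(3 7 6; 0 -3 3)], sign=-1
I_A²/I_B² = (675/136136)/(3/68068) = 225/2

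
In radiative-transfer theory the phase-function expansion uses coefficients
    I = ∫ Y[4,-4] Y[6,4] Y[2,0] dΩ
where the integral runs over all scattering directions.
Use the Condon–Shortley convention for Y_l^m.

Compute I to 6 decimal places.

0.106690

m-sum 0 ✓  L=12 even ✓  2≤2≤10 ✓
Π(2lᵢ+1) = 9×13×5 = 585
triangle coeff Δ(4,6,2) = 1/6435
Σ_t [4,4]: t=4:+1/2304 = 1/2304
(3j)²=5/143 [(4 6 2; 0 0 0)], sign=+1
Σ_t [8,8]: t=8:+1/161280 = 1/161280
(3j)²=1/143 [(4 6 2; -4 4 0)], sign=+1
⇒ 4πI² = 225/1573
I = (+1)√(225/1573/(4π)) = 0.10668957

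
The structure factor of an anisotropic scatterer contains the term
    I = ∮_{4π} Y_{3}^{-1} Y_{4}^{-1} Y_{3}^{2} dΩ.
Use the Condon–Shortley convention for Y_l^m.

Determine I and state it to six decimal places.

Rules hold: Σm=0, L=10 even, 1≤3≤7.
N = 7·9·7 = 441
Δ = 4!·2!·4!/11! = 1/34650
Racah Σ t=1..3: t=1:−1/72 t=2:+1/16 t=3:−1/72 = 5/144
⇒ 3j(3 4 3; 0 0 0)² = 2/77, sgn -1
Racah Σ t=2..3: t=2:+1/48 t=3:−1/144 = 1/72
⇒ 3j(3 4 3; -1 -1 2)² = 16/693, sgn -1
4πI² = N·(3j₀)²·(3jₘ)² = 32/121
I = +1·√(0.264463/4π) = 0.14506992

0.145070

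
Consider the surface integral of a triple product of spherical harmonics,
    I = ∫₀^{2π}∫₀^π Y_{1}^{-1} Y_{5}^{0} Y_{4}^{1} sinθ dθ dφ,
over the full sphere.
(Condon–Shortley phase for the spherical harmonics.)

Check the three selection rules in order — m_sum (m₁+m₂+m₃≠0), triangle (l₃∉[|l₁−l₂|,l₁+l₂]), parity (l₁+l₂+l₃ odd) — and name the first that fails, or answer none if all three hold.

none

m₁+m₂+m₃ = -1 + 0 + 1 = 0  ✓
triangle: |1−5|=4 ≤ l₃=4 ≤ 1+5=6  ✓
parity: l₁+l₂+l₃ = 10 is even  ✓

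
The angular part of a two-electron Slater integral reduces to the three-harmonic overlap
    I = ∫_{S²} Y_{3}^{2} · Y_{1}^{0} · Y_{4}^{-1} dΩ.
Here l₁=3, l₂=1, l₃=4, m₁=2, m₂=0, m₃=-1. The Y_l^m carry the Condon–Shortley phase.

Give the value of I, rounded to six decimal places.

0.000000

Σmᵢ = 1 ≠ 0, so the φ-integral vanishes; I = 0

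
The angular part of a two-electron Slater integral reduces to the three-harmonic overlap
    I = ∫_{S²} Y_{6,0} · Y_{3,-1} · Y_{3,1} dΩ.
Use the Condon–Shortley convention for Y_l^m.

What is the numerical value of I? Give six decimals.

0.177816

m-sum 0 ✓  L=12 even ✓  3≤3≤9 ✓
Π(2lᵢ+1) = 13×7×7 = 637
triangle coeff Δ(6,3,3) = 1/12012
Σ_t [3,3]: t=3:−1/1296 = -1/1296
(3j)²=100/3003 [(6 3 3; 0 0 0)], sign=+1
Σ_t [2,2]: t=2:+1/2304 = 1/2304
(3j)²=75/4004 [(6 3 3; 0 -1 1)], sign=+1
⇒ 4πI² = 625/1573
I = (+1)√(625/1573/(4π)) = 0.17781595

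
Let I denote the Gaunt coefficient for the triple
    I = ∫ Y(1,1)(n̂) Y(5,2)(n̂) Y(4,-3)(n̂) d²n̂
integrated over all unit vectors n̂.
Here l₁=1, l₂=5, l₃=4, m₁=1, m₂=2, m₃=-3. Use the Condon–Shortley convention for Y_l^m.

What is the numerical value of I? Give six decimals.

0.085055

Checks pass: Σm=0; 10 even; l₃=4∈[4,6].
(2·1+1)(2·5+1)(2·4+1) = 297
Δ: 2! 0! 8! / 11! → 1/495
sum: t=1:−1/576 = -1/576
3j²(1 5 4; 0 0 0) = Δ·Π!·Σ² = 5/99  (sign -1)
sum: t=0:+1/10080 = 1/10080
3j²(1 5 4; 1 2 -3) = Δ·Π!·Σ² = 1/165  (sign -1)
combine: 4πI² = 297·5/99·1/165 = 1/11
take √, sign +1: I = 0.08505478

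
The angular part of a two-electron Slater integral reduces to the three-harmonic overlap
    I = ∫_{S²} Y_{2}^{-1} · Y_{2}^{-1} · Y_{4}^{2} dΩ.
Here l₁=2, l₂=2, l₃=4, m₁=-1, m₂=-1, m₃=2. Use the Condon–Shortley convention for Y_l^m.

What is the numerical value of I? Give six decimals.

Checks pass: Σm=0; 8 even; l₃=4∈[0,4].
(2·2+1)(2·2+1)(2·4+1) = 225
Δ: 0! 4! 4! / 9! → 1/630
sum: t=0:+1/16 = 1/16
3j²(2 2 4; 0 0 0) = Δ·Π!·Σ² = 2/35  (sign +1)
sum: t=0:+1/36 = 1/36
3j²(2 2 4; -1 -1 2) = Δ·Π!·Σ² = 4/63  (sign +1)
combine: 4πI² = 225·2/35·4/63 = 40/49
take √, sign +1: I = 0.25487487

0.254875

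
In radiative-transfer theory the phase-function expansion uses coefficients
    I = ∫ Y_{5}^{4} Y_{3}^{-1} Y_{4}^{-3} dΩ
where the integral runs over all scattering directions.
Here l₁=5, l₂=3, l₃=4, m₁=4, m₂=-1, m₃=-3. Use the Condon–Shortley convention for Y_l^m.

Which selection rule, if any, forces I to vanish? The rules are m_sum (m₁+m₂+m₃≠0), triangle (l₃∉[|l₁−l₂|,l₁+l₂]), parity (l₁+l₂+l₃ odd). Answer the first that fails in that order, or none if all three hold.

none

azimuthal sum: 4 − 1 − 3 = 0  ✓
2 ≤ 4 ≤ 8 (triangle on l)  ✓
L = 5 + 3 + 4 = 12 (even)  ✓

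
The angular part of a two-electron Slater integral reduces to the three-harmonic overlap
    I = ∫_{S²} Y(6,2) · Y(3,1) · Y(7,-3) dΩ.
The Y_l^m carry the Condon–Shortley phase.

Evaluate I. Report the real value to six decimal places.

Rules hold: Σm=0, L=16 even, 3≤7≤9.
N = 13·7·15 = 1365
Δ = 2!·10!·4!/17! = 1/2042040
Racah Σ t=0..2: t=0:+1/207360 t=1:−1/57600 t=2:+1/207360 = -1/129600
⇒ 3j(6 3 7; 0 0 0)² = 168/12155, sgn +1
Racah Σ t=0..2: t=0:+1/829440 t=1:−1/181440 t=2:+1/645120 = -1/362880
⇒ 3j(6 3 7; 2 1 -3)² = 256/17017, sgn -1
4πI² = N·(3j₀)²·(3jₘ)² = 129024/454597
I = -1·√(0.283821/4π) = -0.15028548

-0.150285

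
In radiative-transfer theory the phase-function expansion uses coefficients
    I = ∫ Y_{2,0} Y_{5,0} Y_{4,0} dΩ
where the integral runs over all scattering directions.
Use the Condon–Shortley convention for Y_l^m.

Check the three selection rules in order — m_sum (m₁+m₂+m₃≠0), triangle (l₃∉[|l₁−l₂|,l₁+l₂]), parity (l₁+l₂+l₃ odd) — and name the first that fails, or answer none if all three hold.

parity

Σmᵢ = 0  ✓
l₃∈[|l₁−l₂|,l₁+l₂]=[3,7], have l₃=4  ✓
Σlᵢ = 11 ⇒ odd  ✗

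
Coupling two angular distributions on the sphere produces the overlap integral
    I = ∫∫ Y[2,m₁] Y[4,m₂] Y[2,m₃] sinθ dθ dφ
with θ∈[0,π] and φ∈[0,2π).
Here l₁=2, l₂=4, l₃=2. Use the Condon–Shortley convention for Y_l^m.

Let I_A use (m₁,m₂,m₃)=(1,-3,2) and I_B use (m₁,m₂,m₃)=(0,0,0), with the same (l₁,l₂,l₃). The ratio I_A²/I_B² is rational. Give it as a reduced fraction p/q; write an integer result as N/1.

Shared (l₁,l₂,l₃)=(2,4,2): N and (l;000)² cancel in I_A²/I_B².
A: Δ = 4!·0!·4!/9! = 1/630; Racah Σ t=1..1: t=1:−1/144 = -1/144; ⇒ 3j(2 4 2; 1 -3 2)² = 1/18, sgn -1
B: Δ = 4!·0!·4!/9! = 1/630; Racah Σ t=2..2: t=2:+1/16 = 1/16; ⇒ 3j(2 4 2; 0 0 0)² = 2/35, sgn +1
I_A²/I_B² = (1/18)/(2/35) = 35/36

35/36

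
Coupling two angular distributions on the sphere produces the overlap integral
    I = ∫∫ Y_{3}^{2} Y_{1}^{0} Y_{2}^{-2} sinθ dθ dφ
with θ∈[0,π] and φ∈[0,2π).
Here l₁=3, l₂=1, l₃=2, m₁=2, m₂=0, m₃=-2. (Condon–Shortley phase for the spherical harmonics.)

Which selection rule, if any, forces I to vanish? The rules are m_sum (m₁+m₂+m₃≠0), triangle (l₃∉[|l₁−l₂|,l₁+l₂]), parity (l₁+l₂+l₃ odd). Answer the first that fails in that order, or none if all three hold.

Σmᵢ = 0  ✓
l₃∈[|l₁−l₂|,l₁+l₂]=[2,4], have l₃=2  ✓
Σlᵢ = 6 ⇒ even  ✓

none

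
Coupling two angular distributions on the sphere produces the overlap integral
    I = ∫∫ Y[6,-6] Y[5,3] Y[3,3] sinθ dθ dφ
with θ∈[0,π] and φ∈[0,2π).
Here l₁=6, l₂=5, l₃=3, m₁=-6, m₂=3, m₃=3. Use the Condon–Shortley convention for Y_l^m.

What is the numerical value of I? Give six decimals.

m-sum 0 ✓  L=14 even ✓  1≤3≤11 ✓
Π(2lᵢ+1) = 13×11×7 = 1001
triangle coeff Δ(6,5,3) = 1/675675
Σ_t [3,5]: t=3:−1/8640 t=4:+1/2304 t=5:−1/8640 = 7/34560
(3j)²=7/429 [(6 5 3; 0 0 0)], sign=-1
Σ_t [8,8]: t=8:+1/1935360 = 1/1935360
(3j)²=1/91 [(6 5 3; -6 3 3)], sign=+1
⇒ 4πI² = 7/39
I = (-1)√(7/39/(4π)) = -0.11951207

-0.119512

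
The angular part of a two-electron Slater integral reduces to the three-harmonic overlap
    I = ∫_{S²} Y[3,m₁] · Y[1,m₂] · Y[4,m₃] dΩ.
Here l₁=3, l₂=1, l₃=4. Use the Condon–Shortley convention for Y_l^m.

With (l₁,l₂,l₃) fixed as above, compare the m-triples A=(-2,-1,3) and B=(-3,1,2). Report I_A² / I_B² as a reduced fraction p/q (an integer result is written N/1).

21/1

l's match ⇒ only the (l;m) 3-j factors differ between A and B.
A: triangle coeff Δ(3,1,4) = 1/252; Σ_t [0,0]: t=0:+1/240 = 1/240; (3j)²=1/12 [(3 1 4; -2 -1 3)], sign=-1
B: triangle coeff Δ(3,1,4) = 1/252; Σ_t [0,0]: t=0:+1/1440 = 1/1440; (3j)²=1/252 [(3 1 4; -3 1 2)], sign=+1
I_A²/I_B² = (1/12)/(1/252) = 21/1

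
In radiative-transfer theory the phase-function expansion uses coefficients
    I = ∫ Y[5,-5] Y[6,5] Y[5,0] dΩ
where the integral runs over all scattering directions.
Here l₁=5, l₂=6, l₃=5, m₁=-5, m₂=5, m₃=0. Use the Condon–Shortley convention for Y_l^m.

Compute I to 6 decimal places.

-0.152641

Checks pass: Σm=0; 16 even; l₃=5∈[1,11].
(2·5+1)(2·6+1)(2·5+1) = 1573
Δ: 6! 4! 6! / 17! → 1/28588560
sum: t=1:−1/345600 t=2:+1/13824 t=3:−1/5184 t=4:+1/13824 t=5:−1/345600 = -7/129600
3j²(5 6 5; 0 0 0) = Δ·Π!·Σ² = 80/7293  (sign +1)
sum: t=6:+1/2073600 = 1/2073600
3j²(5 6 5; -5 5 0) = Δ·Π!·Σ² = 15/884  (sign -1)
combine: 4πI² = 1573·80/7293·15/884 = 1100/3757
take √, sign -1: I = -0.15264086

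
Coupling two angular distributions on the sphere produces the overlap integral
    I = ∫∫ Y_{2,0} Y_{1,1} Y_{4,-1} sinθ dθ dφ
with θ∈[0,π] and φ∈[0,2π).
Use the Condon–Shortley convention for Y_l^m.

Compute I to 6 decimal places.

0.000000

triangle: need 1≤l₃≤3, have 4; I=0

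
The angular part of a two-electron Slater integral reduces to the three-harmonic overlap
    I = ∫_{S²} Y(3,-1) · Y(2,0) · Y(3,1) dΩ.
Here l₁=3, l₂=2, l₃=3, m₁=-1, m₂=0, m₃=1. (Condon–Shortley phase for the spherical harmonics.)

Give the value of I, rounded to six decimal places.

-0.126157

Checks pass: Σm=0; 8 even; l₃=3∈[1,5].
(2·3+1)(2·2+1)(2·3+1) = 245
Δ: 2! 4! 2! / 9! → 1/3780
sum: t=0:+1/24 t=1:−1/4 t=2:+1/24 = -1/6
3j²(3 2 3; 0 0 0) = Δ·Π!·Σ² = 4/105  (sign +1)
sum: t=0:+1/96 t=1:−1/6 t=2:+1/16 = -3/32
3j²(3 2 3; -1 0 1) = Δ·Π!·Σ² = 3/140  (sign -1)
combine: 4πI² = 245·4/105·3/140 = 1/5
take √, sign -1: I = -0.12615663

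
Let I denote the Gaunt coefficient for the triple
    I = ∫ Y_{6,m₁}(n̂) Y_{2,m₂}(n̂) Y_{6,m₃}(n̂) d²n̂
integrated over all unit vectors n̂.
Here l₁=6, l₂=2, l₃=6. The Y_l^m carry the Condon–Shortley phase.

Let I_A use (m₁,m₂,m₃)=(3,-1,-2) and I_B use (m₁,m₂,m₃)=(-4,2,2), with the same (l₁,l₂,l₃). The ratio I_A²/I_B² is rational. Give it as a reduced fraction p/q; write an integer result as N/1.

Shared (l₁,l₂,l₃)=(6,2,6): N and (l;000)² cancel in I_A²/I_B².
A: Δ = 2!·10!·2!/15! = 1/90090; Racah Σ t=0..1: t=0:+1/60480 t=1:−1/161280 = 1/96768; ⇒ 3j(6 2 6; 3 -1 -2)² = 15/1001, sgn +1
B: Δ = 2!·10!·2!/15! = 1/90090; Racah Σ t=2..2: t=2:+1/322560 = 1/322560; ⇒ 3j(6 2 6; -4 2 2)² = 18/1001, sgn +1
I_A²/I_B² = (15/1001)/(18/1001) = 5/6

5/6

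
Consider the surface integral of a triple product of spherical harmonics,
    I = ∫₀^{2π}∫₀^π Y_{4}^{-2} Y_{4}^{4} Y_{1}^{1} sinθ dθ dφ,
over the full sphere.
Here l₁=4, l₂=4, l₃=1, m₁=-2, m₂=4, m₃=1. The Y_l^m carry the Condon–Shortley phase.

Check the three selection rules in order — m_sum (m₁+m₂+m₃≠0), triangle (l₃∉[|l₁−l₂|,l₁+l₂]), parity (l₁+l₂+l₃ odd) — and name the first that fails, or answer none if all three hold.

m_sum

Σmᵢ = 3  ✗
l₃∈[|l₁−l₂|,l₁+l₂]=[0,8], have l₃=1
Σlᵢ = 9 ⇒ odd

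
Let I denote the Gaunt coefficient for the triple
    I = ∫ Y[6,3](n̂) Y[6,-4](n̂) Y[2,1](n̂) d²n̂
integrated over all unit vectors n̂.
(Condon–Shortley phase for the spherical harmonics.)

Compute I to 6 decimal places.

0.179515

Checks pass: Σm=0; 14 even; l₃=2∈[0,12].
(2·6+1)(2·6+1)(2·2+1) = 845
Δ: 10! 2! 2! / 15! → 1/90090
sum: t=4:+1/69120 t=5:−1/14400 t=6:+1/69120 = -7/172800
3j²(6 6 2; 0 0 0) = Δ·Π!·Σ² = 14/715  (sign -1)
sum: t=1:−1/725760 t=2:+1/161280 = 1/207360
3j²(6 6 2; 3 -4 1) = Δ·Π!·Σ² = 7/286  (sign -1)
combine: 4πI² = 845·14/715·7/286 = 49/121
take √, sign +1: I = 0.17951487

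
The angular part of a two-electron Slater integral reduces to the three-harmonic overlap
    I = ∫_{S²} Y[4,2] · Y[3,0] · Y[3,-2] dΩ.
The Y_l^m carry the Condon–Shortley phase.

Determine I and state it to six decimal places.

Rules hold: Σm=0, L=10 even, 1≤3≤7.
N = 9·7·7 = 441
Δ = 4!·4!·2!/11! = 1/34650
Racah Σ t=1..3: t=1:−1/72 t=2:+1/16 t=3:−1/72 = 5/144
⇒ 3j(4 3 3; 0 0 0)² = 2/77, sgn -1
Racah Σ t=1..2: t=1:−1/72 t=2:+1/96 = -1/288
⇒ 3j(4 3 3; 2 0 -2)² = 1/462, sgn +1
4πI² = N·(3j₀)²·(3jₘ)² = 3/121
I = -1·√(0.0247934/4π) = -0.04441841

-0.044418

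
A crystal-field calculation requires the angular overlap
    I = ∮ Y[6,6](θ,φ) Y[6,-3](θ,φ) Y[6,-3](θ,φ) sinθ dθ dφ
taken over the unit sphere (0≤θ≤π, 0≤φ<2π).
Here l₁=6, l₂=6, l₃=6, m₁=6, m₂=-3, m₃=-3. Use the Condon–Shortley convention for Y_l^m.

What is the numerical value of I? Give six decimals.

Checks pass: Σm=0; 18 even; l₃=6∈[0,12].
(2·6+1)(2·6+1)(2·6+1) = 2197
Δ: 6! 6! 6! / 19! → 1/325909584
sum: t=0:+1/373248000 t=1:−1/1728000 t=2:+1/110592 t=3:−1/46656 t=4:+1/110592 t=5:−1/1728000 t=6:+1/373248000 = -7/1555200
3j²(6 6 6; 0 0 0) = Δ·Π!·Σ² = 400/46189  (sign -1)
sum: t=0:+1/18662400 = 1/18662400
3j²(6 6 6; 6 -3 -3) = Δ·Π!·Σ² = 84/4199  (sign -1)
combine: 4πI² = 2197·400/46189·84/4199 = 436800/1147619
take √, sign +1: I = 0.17403537

0.174035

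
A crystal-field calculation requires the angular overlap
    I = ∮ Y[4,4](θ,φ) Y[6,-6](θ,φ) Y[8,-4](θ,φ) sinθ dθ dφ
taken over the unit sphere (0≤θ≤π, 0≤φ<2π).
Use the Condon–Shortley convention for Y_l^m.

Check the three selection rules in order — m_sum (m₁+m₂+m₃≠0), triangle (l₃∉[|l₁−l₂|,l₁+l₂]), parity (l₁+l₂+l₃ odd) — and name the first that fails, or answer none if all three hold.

m_sum

Σmᵢ = -6  ✗
l₃∈[|l₁−l₂|,l₁+l₂]=[2,10], have l₃=8
Σlᵢ = 18 ⇒ even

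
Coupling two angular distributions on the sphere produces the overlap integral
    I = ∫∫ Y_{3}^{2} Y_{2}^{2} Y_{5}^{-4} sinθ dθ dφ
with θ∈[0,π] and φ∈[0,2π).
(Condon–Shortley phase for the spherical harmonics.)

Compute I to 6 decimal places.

0.268967

Rules hold: Σm=0, L=10 even, 1≤5≤5.
N = 7·5·11 = 385
Δ = 0!·6!·4!/11! = 1/2310
Racah Σ t=0..0: t=0:+1/144 = 1/144
⇒ 3j(3 2 5; 0 0 0)² = 10/231, sgn -1
Racah Σ t=0..0: t=0:+1/2880 = 1/2880
⇒ 3j(3 2 5; 2 2 -4)² = 3/55, sgn -1
4πI² = N·(3j₀)²·(3jₘ)² = 10/11
I = +1·√(0.909091/4π) = 0.26896683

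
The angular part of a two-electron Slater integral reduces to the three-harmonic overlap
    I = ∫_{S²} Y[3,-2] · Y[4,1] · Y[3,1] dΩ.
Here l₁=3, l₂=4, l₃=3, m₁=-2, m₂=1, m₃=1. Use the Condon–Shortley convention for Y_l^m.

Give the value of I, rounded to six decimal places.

Checks pass: Σm=0; 10 even; l₃=3∈[1,7].
(2·3+1)(2·4+1)(2·3+1) = 441
Δ: 4! 2! 4! / 11! → 1/34650
sum: t=1:−1/72 t=2:+1/16 t=3:−1/72 = 5/144
3j²(3 4 3; 0 0 0) = Δ·Π!·Σ² = 2/77  (sign -1)
sum: t=3:−1/48 t=4:+1/144 = -1/72
3j²(3 4 3; -2 1 1) = Δ·Π!·Σ² = 16/693  (sign -1)
combine: 4πI² = 441·2/77·16/693 = 32/121
take √, sign +1: I = 0.14506992

0.145070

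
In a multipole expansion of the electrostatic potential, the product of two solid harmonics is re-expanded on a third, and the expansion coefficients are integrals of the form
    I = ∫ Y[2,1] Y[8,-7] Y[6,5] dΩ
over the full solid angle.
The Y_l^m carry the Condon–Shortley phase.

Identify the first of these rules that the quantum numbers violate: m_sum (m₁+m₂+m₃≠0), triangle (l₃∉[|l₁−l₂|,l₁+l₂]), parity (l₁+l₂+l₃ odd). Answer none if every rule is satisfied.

m_sum

m₁+m₂+m₃ = 1 − 7 + 5 = -1  ✗
triangle: |2−8|=6 ≤ l₃=6 ≤ 2+8=10
parity: l₁+l₂+l₃ = 16 is even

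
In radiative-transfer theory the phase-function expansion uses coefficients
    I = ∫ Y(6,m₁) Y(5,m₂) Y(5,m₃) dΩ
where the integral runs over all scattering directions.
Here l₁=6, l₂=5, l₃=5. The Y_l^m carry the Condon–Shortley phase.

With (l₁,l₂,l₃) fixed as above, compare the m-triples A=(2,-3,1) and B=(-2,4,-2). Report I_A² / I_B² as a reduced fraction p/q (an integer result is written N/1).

l's match ⇒ only the (l;m) 3-j factors differ between A and B.
A: triangle coeff Δ(6,5,5) = 1/28588560; Σ_t [0,2]: t=0:+1/138240 t=1:−1/25920 t=2:+1/55296 = -11/829440; (3j)²=11/1326 [(6 5 5; 2 -3 1)], sign=-1
B: triangle coeff Δ(6,5,5) = 1/28588560; Σ_t [5,6]: t=5:−1/103680 t=6:+1/207360 = -1/207360; (3j)²=21/2431 [(6 5 5; -2 4 -2)], sign=+1
I_A²/I_B² = (11/1326)/(21/2431) = 121/126

121/126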